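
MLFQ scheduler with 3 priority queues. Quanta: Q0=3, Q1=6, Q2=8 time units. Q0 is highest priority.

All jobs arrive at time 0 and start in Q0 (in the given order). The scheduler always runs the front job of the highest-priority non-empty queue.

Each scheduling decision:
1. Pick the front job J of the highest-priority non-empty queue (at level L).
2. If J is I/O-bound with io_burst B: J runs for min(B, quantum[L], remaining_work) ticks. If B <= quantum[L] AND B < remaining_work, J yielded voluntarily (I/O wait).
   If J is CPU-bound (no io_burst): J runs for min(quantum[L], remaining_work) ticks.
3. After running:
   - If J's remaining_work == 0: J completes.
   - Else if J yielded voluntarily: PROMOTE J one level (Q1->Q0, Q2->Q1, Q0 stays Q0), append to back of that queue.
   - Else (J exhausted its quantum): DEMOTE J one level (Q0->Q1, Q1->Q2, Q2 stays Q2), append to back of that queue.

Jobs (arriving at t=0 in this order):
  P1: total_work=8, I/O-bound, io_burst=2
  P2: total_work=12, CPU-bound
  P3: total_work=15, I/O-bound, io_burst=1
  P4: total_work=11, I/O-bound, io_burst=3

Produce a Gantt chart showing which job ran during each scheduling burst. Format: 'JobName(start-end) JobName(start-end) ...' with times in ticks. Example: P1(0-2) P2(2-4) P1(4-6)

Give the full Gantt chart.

Answer: P1(0-2) P2(2-5) P3(5-6) P4(6-9) P1(9-11) P3(11-12) P4(12-15) P1(15-17) P3(17-18) P4(18-21) P1(21-23) P3(23-24) P4(24-26) P3(26-27) P3(27-28) P3(28-29) P3(29-30) P3(30-31) P3(31-32) P3(32-33) P3(33-34) P3(34-35) P3(35-36) P3(36-37) P2(37-43) P2(43-46)

Derivation:
t=0-2: P1@Q0 runs 2, rem=6, I/O yield, promote→Q0. Q0=[P2,P3,P4,P1] Q1=[] Q2=[]
t=2-5: P2@Q0 runs 3, rem=9, quantum used, demote→Q1. Q0=[P3,P4,P1] Q1=[P2] Q2=[]
t=5-6: P3@Q0 runs 1, rem=14, I/O yield, promote→Q0. Q0=[P4,P1,P3] Q1=[P2] Q2=[]
t=6-9: P4@Q0 runs 3, rem=8, I/O yield, promote→Q0. Q0=[P1,P3,P4] Q1=[P2] Q2=[]
t=9-11: P1@Q0 runs 2, rem=4, I/O yield, promote→Q0. Q0=[P3,P4,P1] Q1=[P2] Q2=[]
t=11-12: P3@Q0 runs 1, rem=13, I/O yield, promote→Q0. Q0=[P4,P1,P3] Q1=[P2] Q2=[]
t=12-15: P4@Q0 runs 3, rem=5, I/O yield, promote→Q0. Q0=[P1,P3,P4] Q1=[P2] Q2=[]
t=15-17: P1@Q0 runs 2, rem=2, I/O yield, promote→Q0. Q0=[P3,P4,P1] Q1=[P2] Q2=[]
t=17-18: P3@Q0 runs 1, rem=12, I/O yield, promote→Q0. Q0=[P4,P1,P3] Q1=[P2] Q2=[]
t=18-21: P4@Q0 runs 3, rem=2, I/O yield, promote→Q0. Q0=[P1,P3,P4] Q1=[P2] Q2=[]
t=21-23: P1@Q0 runs 2, rem=0, completes. Q0=[P3,P4] Q1=[P2] Q2=[]
t=23-24: P3@Q0 runs 1, rem=11, I/O yield, promote→Q0. Q0=[P4,P3] Q1=[P2] Q2=[]
t=24-26: P4@Q0 runs 2, rem=0, completes. Q0=[P3] Q1=[P2] Q2=[]
t=26-27: P3@Q0 runs 1, rem=10, I/O yield, promote→Q0. Q0=[P3] Q1=[P2] Q2=[]
t=27-28: P3@Q0 runs 1, rem=9, I/O yield, promote→Q0. Q0=[P3] Q1=[P2] Q2=[]
t=28-29: P3@Q0 runs 1, rem=8, I/O yield, promote→Q0. Q0=[P3] Q1=[P2] Q2=[]
t=29-30: P3@Q0 runs 1, rem=7, I/O yield, promote→Q0. Q0=[P3] Q1=[P2] Q2=[]
t=30-31: P3@Q0 runs 1, rem=6, I/O yield, promote→Q0. Q0=[P3] Q1=[P2] Q2=[]
t=31-32: P3@Q0 runs 1, rem=5, I/O yield, promote→Q0. Q0=[P3] Q1=[P2] Q2=[]
t=32-33: P3@Q0 runs 1, rem=4, I/O yield, promote→Q0. Q0=[P3] Q1=[P2] Q2=[]
t=33-34: P3@Q0 runs 1, rem=3, I/O yield, promote→Q0. Q0=[P3] Q1=[P2] Q2=[]
t=34-35: P3@Q0 runs 1, rem=2, I/O yield, promote→Q0. Q0=[P3] Q1=[P2] Q2=[]
t=35-36: P3@Q0 runs 1, rem=1, I/O yield, promote→Q0. Q0=[P3] Q1=[P2] Q2=[]
t=36-37: P3@Q0 runs 1, rem=0, completes. Q0=[] Q1=[P2] Q2=[]
t=37-43: P2@Q1 runs 6, rem=3, quantum used, demote→Q2. Q0=[] Q1=[] Q2=[P2]
t=43-46: P2@Q2 runs 3, rem=0, completes. Q0=[] Q1=[] Q2=[]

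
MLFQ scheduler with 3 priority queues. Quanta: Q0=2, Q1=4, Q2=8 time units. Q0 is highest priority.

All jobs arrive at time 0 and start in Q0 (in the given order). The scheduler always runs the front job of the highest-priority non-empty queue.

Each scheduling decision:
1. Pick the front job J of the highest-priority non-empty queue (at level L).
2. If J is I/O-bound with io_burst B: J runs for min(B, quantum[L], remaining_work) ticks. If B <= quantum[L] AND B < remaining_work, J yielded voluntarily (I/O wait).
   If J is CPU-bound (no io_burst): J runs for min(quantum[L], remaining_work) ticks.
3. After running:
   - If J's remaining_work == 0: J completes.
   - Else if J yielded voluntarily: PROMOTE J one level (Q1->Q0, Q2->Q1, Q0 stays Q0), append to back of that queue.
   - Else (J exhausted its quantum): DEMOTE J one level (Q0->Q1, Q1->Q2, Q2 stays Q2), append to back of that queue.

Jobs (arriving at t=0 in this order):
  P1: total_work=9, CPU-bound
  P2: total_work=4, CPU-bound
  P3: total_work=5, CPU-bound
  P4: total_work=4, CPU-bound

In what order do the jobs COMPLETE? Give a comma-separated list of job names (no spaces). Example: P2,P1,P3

t=0-2: P1@Q0 runs 2, rem=7, quantum used, demote→Q1. Q0=[P2,P3,P4] Q1=[P1] Q2=[]
t=2-4: P2@Q0 runs 2, rem=2, quantum used, demote→Q1. Q0=[P3,P4] Q1=[P1,P2] Q2=[]
t=4-6: P3@Q0 runs 2, rem=3, quantum used, demote→Q1. Q0=[P4] Q1=[P1,P2,P3] Q2=[]
t=6-8: P4@Q0 runs 2, rem=2, quantum used, demote→Q1. Q0=[] Q1=[P1,P2,P3,P4] Q2=[]
t=8-12: P1@Q1 runs 4, rem=3, quantum used, demote→Q2. Q0=[] Q1=[P2,P3,P4] Q2=[P1]
t=12-14: P2@Q1 runs 2, rem=0, completes. Q0=[] Q1=[P3,P4] Q2=[P1]
t=14-17: P3@Q1 runs 3, rem=0, completes. Q0=[] Q1=[P4] Q2=[P1]
t=17-19: P4@Q1 runs 2, rem=0, completes. Q0=[] Q1=[] Q2=[P1]
t=19-22: P1@Q2 runs 3, rem=0, completes. Q0=[] Q1=[] Q2=[]

Answer: P2,P3,P4,P1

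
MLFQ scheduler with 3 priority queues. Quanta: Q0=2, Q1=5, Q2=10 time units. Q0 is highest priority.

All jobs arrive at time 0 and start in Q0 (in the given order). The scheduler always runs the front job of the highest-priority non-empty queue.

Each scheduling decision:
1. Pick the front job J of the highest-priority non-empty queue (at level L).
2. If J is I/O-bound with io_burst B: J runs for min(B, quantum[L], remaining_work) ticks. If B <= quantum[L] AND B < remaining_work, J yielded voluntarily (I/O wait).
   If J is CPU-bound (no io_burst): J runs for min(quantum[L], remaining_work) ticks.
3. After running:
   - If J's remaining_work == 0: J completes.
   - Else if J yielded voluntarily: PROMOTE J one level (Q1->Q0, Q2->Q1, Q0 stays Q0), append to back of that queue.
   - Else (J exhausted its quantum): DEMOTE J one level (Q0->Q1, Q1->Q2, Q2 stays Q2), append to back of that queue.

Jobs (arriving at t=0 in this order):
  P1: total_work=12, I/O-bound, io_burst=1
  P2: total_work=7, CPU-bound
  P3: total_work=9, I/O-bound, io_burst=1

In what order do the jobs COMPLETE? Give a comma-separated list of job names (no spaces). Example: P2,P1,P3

Answer: P3,P1,P2

Derivation:
t=0-1: P1@Q0 runs 1, rem=11, I/O yield, promote→Q0. Q0=[P2,P3,P1] Q1=[] Q2=[]
t=1-3: P2@Q0 runs 2, rem=5, quantum used, demote→Q1. Q0=[P3,P1] Q1=[P2] Q2=[]
t=3-4: P3@Q0 runs 1, rem=8, I/O yield, promote→Q0. Q0=[P1,P3] Q1=[P2] Q2=[]
t=4-5: P1@Q0 runs 1, rem=10, I/O yield, promote→Q0. Q0=[P3,P1] Q1=[P2] Q2=[]
t=5-6: P3@Q0 runs 1, rem=7, I/O yield, promote→Q0. Q0=[P1,P3] Q1=[P2] Q2=[]
t=6-7: P1@Q0 runs 1, rem=9, I/O yield, promote→Q0. Q0=[P3,P1] Q1=[P2] Q2=[]
t=7-8: P3@Q0 runs 1, rem=6, I/O yield, promote→Q0. Q0=[P1,P3] Q1=[P2] Q2=[]
t=8-9: P1@Q0 runs 1, rem=8, I/O yield, promote→Q0. Q0=[P3,P1] Q1=[P2] Q2=[]
t=9-10: P3@Q0 runs 1, rem=5, I/O yield, promote→Q0. Q0=[P1,P3] Q1=[P2] Q2=[]
t=10-11: P1@Q0 runs 1, rem=7, I/O yield, promote→Q0. Q0=[P3,P1] Q1=[P2] Q2=[]
t=11-12: P3@Q0 runs 1, rem=4, I/O yield, promote→Q0. Q0=[P1,P3] Q1=[P2] Q2=[]
t=12-13: P1@Q0 runs 1, rem=6, I/O yield, promote→Q0. Q0=[P3,P1] Q1=[P2] Q2=[]
t=13-14: P3@Q0 runs 1, rem=3, I/O yield, promote→Q0. Q0=[P1,P3] Q1=[P2] Q2=[]
t=14-15: P1@Q0 runs 1, rem=5, I/O yield, promote→Q0. Q0=[P3,P1] Q1=[P2] Q2=[]
t=15-16: P3@Q0 runs 1, rem=2, I/O yield, promote→Q0. Q0=[P1,P3] Q1=[P2] Q2=[]
t=16-17: P1@Q0 runs 1, rem=4, I/O yield, promote→Q0. Q0=[P3,P1] Q1=[P2] Q2=[]
t=17-18: P3@Q0 runs 1, rem=1, I/O yield, promote→Q0. Q0=[P1,P3] Q1=[P2] Q2=[]
t=18-19: P1@Q0 runs 1, rem=3, I/O yield, promote→Q0. Q0=[P3,P1] Q1=[P2] Q2=[]
t=19-20: P3@Q0 runs 1, rem=0, completes. Q0=[P1] Q1=[P2] Q2=[]
t=20-21: P1@Q0 runs 1, rem=2, I/O yield, promote→Q0. Q0=[P1] Q1=[P2] Q2=[]
t=21-22: P1@Q0 runs 1, rem=1, I/O yield, promote→Q0. Q0=[P1] Q1=[P2] Q2=[]
t=22-23: P1@Q0 runs 1, rem=0, completes. Q0=[] Q1=[P2] Q2=[]
t=23-28: P2@Q1 runs 5, rem=0, completes. Q0=[] Q1=[] Q2=[]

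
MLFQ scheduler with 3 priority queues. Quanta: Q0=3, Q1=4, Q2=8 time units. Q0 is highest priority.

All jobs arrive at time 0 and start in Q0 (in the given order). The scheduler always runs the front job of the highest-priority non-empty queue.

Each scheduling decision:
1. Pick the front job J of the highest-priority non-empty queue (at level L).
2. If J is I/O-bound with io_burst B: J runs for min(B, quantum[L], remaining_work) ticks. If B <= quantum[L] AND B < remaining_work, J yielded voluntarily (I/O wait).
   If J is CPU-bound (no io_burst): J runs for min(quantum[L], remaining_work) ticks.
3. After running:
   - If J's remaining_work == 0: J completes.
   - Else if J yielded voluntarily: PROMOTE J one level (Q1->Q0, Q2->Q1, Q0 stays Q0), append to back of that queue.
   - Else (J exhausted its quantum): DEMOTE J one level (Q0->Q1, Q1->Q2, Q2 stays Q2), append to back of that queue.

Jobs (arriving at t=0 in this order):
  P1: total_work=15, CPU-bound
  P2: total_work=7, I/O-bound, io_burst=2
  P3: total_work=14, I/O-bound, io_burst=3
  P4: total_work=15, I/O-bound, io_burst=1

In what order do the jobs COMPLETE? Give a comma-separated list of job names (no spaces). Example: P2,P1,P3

t=0-3: P1@Q0 runs 3, rem=12, quantum used, demote→Q1. Q0=[P2,P3,P4] Q1=[P1] Q2=[]
t=3-5: P2@Q0 runs 2, rem=5, I/O yield, promote→Q0. Q0=[P3,P4,P2] Q1=[P1] Q2=[]
t=5-8: P3@Q0 runs 3, rem=11, I/O yield, promote→Q0. Q0=[P4,P2,P3] Q1=[P1] Q2=[]
t=8-9: P4@Q0 runs 1, rem=14, I/O yield, promote→Q0. Q0=[P2,P3,P4] Q1=[P1] Q2=[]
t=9-11: P2@Q0 runs 2, rem=3, I/O yield, promote→Q0. Q0=[P3,P4,P2] Q1=[P1] Q2=[]
t=11-14: P3@Q0 runs 3, rem=8, I/O yield, promote→Q0. Q0=[P4,P2,P3] Q1=[P1] Q2=[]
t=14-15: P4@Q0 runs 1, rem=13, I/O yield, promote→Q0. Q0=[P2,P3,P4] Q1=[P1] Q2=[]
t=15-17: P2@Q0 runs 2, rem=1, I/O yield, promote→Q0. Q0=[P3,P4,P2] Q1=[P1] Q2=[]
t=17-20: P3@Q0 runs 3, rem=5, I/O yield, promote→Q0. Q0=[P4,P2,P3] Q1=[P1] Q2=[]
t=20-21: P4@Q0 runs 1, rem=12, I/O yield, promote→Q0. Q0=[P2,P3,P4] Q1=[P1] Q2=[]
t=21-22: P2@Q0 runs 1, rem=0, completes. Q0=[P3,P4] Q1=[P1] Q2=[]
t=22-25: P3@Q0 runs 3, rem=2, I/O yield, promote→Q0. Q0=[P4,P3] Q1=[P1] Q2=[]
t=25-26: P4@Q0 runs 1, rem=11, I/O yield, promote→Q0. Q0=[P3,P4] Q1=[P1] Q2=[]
t=26-28: P3@Q0 runs 2, rem=0, completes. Q0=[P4] Q1=[P1] Q2=[]
t=28-29: P4@Q0 runs 1, rem=10, I/O yield, promote→Q0. Q0=[P4] Q1=[P1] Q2=[]
t=29-30: P4@Q0 runs 1, rem=9, I/O yield, promote→Q0. Q0=[P4] Q1=[P1] Q2=[]
t=30-31: P4@Q0 runs 1, rem=8, I/O yield, promote→Q0. Q0=[P4] Q1=[P1] Q2=[]
t=31-32: P4@Q0 runs 1, rem=7, I/O yield, promote→Q0. Q0=[P4] Q1=[P1] Q2=[]
t=32-33: P4@Q0 runs 1, rem=6, I/O yield, promote→Q0. Q0=[P4] Q1=[P1] Q2=[]
t=33-34: P4@Q0 runs 1, rem=5, I/O yield, promote→Q0. Q0=[P4] Q1=[P1] Q2=[]
t=34-35: P4@Q0 runs 1, rem=4, I/O yield, promote→Q0. Q0=[P4] Q1=[P1] Q2=[]
t=35-36: P4@Q0 runs 1, rem=3, I/O yield, promote→Q0. Q0=[P4] Q1=[P1] Q2=[]
t=36-37: P4@Q0 runs 1, rem=2, I/O yield, promote→Q0. Q0=[P4] Q1=[P1] Q2=[]
t=37-38: P4@Q0 runs 1, rem=1, I/O yield, promote→Q0. Q0=[P4] Q1=[P1] Q2=[]
t=38-39: P4@Q0 runs 1, rem=0, completes. Q0=[] Q1=[P1] Q2=[]
t=39-43: P1@Q1 runs 4, rem=8, quantum used, demote→Q2. Q0=[] Q1=[] Q2=[P1]
t=43-51: P1@Q2 runs 8, rem=0, completes. Q0=[] Q1=[] Q2=[]

Answer: P2,P3,P4,P1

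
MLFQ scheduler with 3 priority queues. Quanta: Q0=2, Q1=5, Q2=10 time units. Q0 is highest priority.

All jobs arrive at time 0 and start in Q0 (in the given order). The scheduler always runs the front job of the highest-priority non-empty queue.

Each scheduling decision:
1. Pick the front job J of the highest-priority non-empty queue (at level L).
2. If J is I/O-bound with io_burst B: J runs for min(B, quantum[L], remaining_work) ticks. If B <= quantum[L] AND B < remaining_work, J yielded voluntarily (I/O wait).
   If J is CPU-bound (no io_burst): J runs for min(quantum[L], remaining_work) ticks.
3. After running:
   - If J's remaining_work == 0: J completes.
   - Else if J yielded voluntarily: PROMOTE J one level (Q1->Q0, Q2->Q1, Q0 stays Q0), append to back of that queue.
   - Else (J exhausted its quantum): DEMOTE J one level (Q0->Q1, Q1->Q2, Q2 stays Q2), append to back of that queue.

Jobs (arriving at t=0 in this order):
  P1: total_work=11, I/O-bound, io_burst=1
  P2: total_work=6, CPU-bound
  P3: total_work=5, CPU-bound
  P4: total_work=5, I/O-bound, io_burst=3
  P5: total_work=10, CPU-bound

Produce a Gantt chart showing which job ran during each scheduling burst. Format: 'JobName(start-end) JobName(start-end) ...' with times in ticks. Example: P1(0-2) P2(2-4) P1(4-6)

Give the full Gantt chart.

Answer: P1(0-1) P2(1-3) P3(3-5) P4(5-7) P5(7-9) P1(9-10) P1(10-11) P1(11-12) P1(12-13) P1(13-14) P1(14-15) P1(15-16) P1(16-17) P1(17-18) P1(18-19) P2(19-23) P3(23-26) P4(26-29) P5(29-34) P5(34-37)

Derivation:
t=0-1: P1@Q0 runs 1, rem=10, I/O yield, promote→Q0. Q0=[P2,P3,P4,P5,P1] Q1=[] Q2=[]
t=1-3: P2@Q0 runs 2, rem=4, quantum used, demote→Q1. Q0=[P3,P4,P5,P1] Q1=[P2] Q2=[]
t=3-5: P3@Q0 runs 2, rem=3, quantum used, demote→Q1. Q0=[P4,P5,P1] Q1=[P2,P3] Q2=[]
t=5-7: P4@Q0 runs 2, rem=3, quantum used, demote→Q1. Q0=[P5,P1] Q1=[P2,P3,P4] Q2=[]
t=7-9: P5@Q0 runs 2, rem=8, quantum used, demote→Q1. Q0=[P1] Q1=[P2,P3,P4,P5] Q2=[]
t=9-10: P1@Q0 runs 1, rem=9, I/O yield, promote→Q0. Q0=[P1] Q1=[P2,P3,P4,P5] Q2=[]
t=10-11: P1@Q0 runs 1, rem=8, I/O yield, promote→Q0. Q0=[P1] Q1=[P2,P3,P4,P5] Q2=[]
t=11-12: P1@Q0 runs 1, rem=7, I/O yield, promote→Q0. Q0=[P1] Q1=[P2,P3,P4,P5] Q2=[]
t=12-13: P1@Q0 runs 1, rem=6, I/O yield, promote→Q0. Q0=[P1] Q1=[P2,P3,P4,P5] Q2=[]
t=13-14: P1@Q0 runs 1, rem=5, I/O yield, promote→Q0. Q0=[P1] Q1=[P2,P3,P4,P5] Q2=[]
t=14-15: P1@Q0 runs 1, rem=4, I/O yield, promote→Q0. Q0=[P1] Q1=[P2,P3,P4,P5] Q2=[]
t=15-16: P1@Q0 runs 1, rem=3, I/O yield, promote→Q0. Q0=[P1] Q1=[P2,P3,P4,P5] Q2=[]
t=16-17: P1@Q0 runs 1, rem=2, I/O yield, promote→Q0. Q0=[P1] Q1=[P2,P3,P4,P5] Q2=[]
t=17-18: P1@Q0 runs 1, rem=1, I/O yield, promote→Q0. Q0=[P1] Q1=[P2,P3,P4,P5] Q2=[]
t=18-19: P1@Q0 runs 1, rem=0, completes. Q0=[] Q1=[P2,P3,P4,P5] Q2=[]
t=19-23: P2@Q1 runs 4, rem=0, completes. Q0=[] Q1=[P3,P4,P5] Q2=[]
t=23-26: P3@Q1 runs 3, rem=0, completes. Q0=[] Q1=[P4,P5] Q2=[]
t=26-29: P4@Q1 runs 3, rem=0, completes. Q0=[] Q1=[P5] Q2=[]
t=29-34: P5@Q1 runs 5, rem=3, quantum used, demote→Q2. Q0=[] Q1=[] Q2=[P5]
t=34-37: P5@Q2 runs 3, rem=0, completes. Q0=[] Q1=[] Q2=[]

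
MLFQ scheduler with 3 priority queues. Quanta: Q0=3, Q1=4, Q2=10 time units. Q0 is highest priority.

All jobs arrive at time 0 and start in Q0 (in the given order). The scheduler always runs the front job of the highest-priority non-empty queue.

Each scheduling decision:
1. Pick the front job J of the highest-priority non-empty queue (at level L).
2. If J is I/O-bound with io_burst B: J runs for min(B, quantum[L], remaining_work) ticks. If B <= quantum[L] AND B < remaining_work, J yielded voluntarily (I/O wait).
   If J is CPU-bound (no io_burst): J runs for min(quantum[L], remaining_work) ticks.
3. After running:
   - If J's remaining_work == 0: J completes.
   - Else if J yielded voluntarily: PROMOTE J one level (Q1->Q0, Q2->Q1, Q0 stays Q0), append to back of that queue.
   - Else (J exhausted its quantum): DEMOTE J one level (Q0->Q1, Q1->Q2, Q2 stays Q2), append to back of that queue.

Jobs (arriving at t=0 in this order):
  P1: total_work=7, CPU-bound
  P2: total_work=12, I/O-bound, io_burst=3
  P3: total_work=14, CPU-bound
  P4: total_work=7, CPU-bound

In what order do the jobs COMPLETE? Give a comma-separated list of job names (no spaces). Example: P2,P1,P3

t=0-3: P1@Q0 runs 3, rem=4, quantum used, demote→Q1. Q0=[P2,P3,P4] Q1=[P1] Q2=[]
t=3-6: P2@Q0 runs 3, rem=9, I/O yield, promote→Q0. Q0=[P3,P4,P2] Q1=[P1] Q2=[]
t=6-9: P3@Q0 runs 3, rem=11, quantum used, demote→Q1. Q0=[P4,P2] Q1=[P1,P3] Q2=[]
t=9-12: P4@Q0 runs 3, rem=4, quantum used, demote→Q1. Q0=[P2] Q1=[P1,P3,P4] Q2=[]
t=12-15: P2@Q0 runs 3, rem=6, I/O yield, promote→Q0. Q0=[P2] Q1=[P1,P3,P4] Q2=[]
t=15-18: P2@Q0 runs 3, rem=3, I/O yield, promote→Q0. Q0=[P2] Q1=[P1,P3,P4] Q2=[]
t=18-21: P2@Q0 runs 3, rem=0, completes. Q0=[] Q1=[P1,P3,P4] Q2=[]
t=21-25: P1@Q1 runs 4, rem=0, completes. Q0=[] Q1=[P3,P4] Q2=[]
t=25-29: P3@Q1 runs 4, rem=7, quantum used, demote→Q2. Q0=[] Q1=[P4] Q2=[P3]
t=29-33: P4@Q1 runs 4, rem=0, completes. Q0=[] Q1=[] Q2=[P3]
t=33-40: P3@Q2 runs 7, rem=0, completes. Q0=[] Q1=[] Q2=[]

Answer: P2,P1,P4,P3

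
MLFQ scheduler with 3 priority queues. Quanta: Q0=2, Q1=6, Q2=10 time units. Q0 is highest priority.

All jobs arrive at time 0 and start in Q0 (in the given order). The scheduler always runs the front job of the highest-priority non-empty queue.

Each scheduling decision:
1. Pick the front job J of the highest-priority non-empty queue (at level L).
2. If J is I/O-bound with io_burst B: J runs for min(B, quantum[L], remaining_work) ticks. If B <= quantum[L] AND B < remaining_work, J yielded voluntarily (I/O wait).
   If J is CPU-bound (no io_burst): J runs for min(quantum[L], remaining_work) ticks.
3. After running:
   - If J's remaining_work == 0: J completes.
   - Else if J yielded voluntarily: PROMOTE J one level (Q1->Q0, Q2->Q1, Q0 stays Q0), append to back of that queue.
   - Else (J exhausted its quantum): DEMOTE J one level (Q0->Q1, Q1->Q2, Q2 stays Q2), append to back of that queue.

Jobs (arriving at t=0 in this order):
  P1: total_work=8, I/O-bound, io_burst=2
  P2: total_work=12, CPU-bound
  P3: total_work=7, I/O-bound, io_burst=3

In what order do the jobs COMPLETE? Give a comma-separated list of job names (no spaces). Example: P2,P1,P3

t=0-2: P1@Q0 runs 2, rem=6, I/O yield, promote→Q0. Q0=[P2,P3,P1] Q1=[] Q2=[]
t=2-4: P2@Q0 runs 2, rem=10, quantum used, demote→Q1. Q0=[P3,P1] Q1=[P2] Q2=[]
t=4-6: P3@Q0 runs 2, rem=5, quantum used, demote→Q1. Q0=[P1] Q1=[P2,P3] Q2=[]
t=6-8: P1@Q0 runs 2, rem=4, I/O yield, promote→Q0. Q0=[P1] Q1=[P2,P3] Q2=[]
t=8-10: P1@Q0 runs 2, rem=2, I/O yield, promote→Q0. Q0=[P1] Q1=[P2,P3] Q2=[]
t=10-12: P1@Q0 runs 2, rem=0, completes. Q0=[] Q1=[P2,P3] Q2=[]
t=12-18: P2@Q1 runs 6, rem=4, quantum used, demote→Q2. Q0=[] Q1=[P3] Q2=[P2]
t=18-21: P3@Q1 runs 3, rem=2, I/O yield, promote→Q0. Q0=[P3] Q1=[] Q2=[P2]
t=21-23: P3@Q0 runs 2, rem=0, completes. Q0=[] Q1=[] Q2=[P2]
t=23-27: P2@Q2 runs 4, rem=0, completes. Q0=[] Q1=[] Q2=[]

Answer: P1,P3,P2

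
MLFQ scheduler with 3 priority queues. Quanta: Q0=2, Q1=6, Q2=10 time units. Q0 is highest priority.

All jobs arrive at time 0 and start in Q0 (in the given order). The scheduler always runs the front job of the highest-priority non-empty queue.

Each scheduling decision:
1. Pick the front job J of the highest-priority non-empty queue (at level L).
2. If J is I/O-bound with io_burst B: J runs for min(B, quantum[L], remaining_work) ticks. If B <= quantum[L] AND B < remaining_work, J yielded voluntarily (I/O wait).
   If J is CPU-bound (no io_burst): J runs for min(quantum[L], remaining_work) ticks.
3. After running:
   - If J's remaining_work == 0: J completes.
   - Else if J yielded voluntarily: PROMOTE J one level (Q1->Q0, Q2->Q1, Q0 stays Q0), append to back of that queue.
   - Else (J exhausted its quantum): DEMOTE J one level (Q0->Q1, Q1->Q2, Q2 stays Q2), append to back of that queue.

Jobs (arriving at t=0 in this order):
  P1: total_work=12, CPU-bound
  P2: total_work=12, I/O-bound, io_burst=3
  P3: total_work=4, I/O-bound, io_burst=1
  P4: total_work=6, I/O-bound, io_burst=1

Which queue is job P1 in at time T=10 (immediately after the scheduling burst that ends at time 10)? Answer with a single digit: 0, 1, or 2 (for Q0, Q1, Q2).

t=0-2: P1@Q0 runs 2, rem=10, quantum used, demote→Q1. Q0=[P2,P3,P4] Q1=[P1] Q2=[]
t=2-4: P2@Q0 runs 2, rem=10, quantum used, demote→Q1. Q0=[P3,P4] Q1=[P1,P2] Q2=[]
t=4-5: P3@Q0 runs 1, rem=3, I/O yield, promote→Q0. Q0=[P4,P3] Q1=[P1,P2] Q2=[]
t=5-6: P4@Q0 runs 1, rem=5, I/O yield, promote→Q0. Q0=[P3,P4] Q1=[P1,P2] Q2=[]
t=6-7: P3@Q0 runs 1, rem=2, I/O yield, promote→Q0. Q0=[P4,P3] Q1=[P1,P2] Q2=[]
t=7-8: P4@Q0 runs 1, rem=4, I/O yield, promote→Q0. Q0=[P3,P4] Q1=[P1,P2] Q2=[]
t=8-9: P3@Q0 runs 1, rem=1, I/O yield, promote→Q0. Q0=[P4,P3] Q1=[P1,P2] Q2=[]
t=9-10: P4@Q0 runs 1, rem=3, I/O yield, promote→Q0. Q0=[P3,P4] Q1=[P1,P2] Q2=[]
t=10-11: P3@Q0 runs 1, rem=0, completes. Q0=[P4] Q1=[P1,P2] Q2=[]
t=11-12: P4@Q0 runs 1, rem=2, I/O yield, promote→Q0. Q0=[P4] Q1=[P1,P2] Q2=[]
t=12-13: P4@Q0 runs 1, rem=1, I/O yield, promote→Q0. Q0=[P4] Q1=[P1,P2] Q2=[]
t=13-14: P4@Q0 runs 1, rem=0, completes. Q0=[] Q1=[P1,P2] Q2=[]
t=14-20: P1@Q1 runs 6, rem=4, quantum used, demote→Q2. Q0=[] Q1=[P2] Q2=[P1]
t=20-23: P2@Q1 runs 3, rem=7, I/O yield, promote→Q0. Q0=[P2] Q1=[] Q2=[P1]
t=23-25: P2@Q0 runs 2, rem=5, quantum used, demote→Q1. Q0=[] Q1=[P2] Q2=[P1]
t=25-28: P2@Q1 runs 3, rem=2, I/O yield, promote→Q0. Q0=[P2] Q1=[] Q2=[P1]
t=28-30: P2@Q0 runs 2, rem=0, completes. Q0=[] Q1=[] Q2=[P1]
t=30-34: P1@Q2 runs 4, rem=0, completes. Q0=[] Q1=[] Q2=[]

Answer: 1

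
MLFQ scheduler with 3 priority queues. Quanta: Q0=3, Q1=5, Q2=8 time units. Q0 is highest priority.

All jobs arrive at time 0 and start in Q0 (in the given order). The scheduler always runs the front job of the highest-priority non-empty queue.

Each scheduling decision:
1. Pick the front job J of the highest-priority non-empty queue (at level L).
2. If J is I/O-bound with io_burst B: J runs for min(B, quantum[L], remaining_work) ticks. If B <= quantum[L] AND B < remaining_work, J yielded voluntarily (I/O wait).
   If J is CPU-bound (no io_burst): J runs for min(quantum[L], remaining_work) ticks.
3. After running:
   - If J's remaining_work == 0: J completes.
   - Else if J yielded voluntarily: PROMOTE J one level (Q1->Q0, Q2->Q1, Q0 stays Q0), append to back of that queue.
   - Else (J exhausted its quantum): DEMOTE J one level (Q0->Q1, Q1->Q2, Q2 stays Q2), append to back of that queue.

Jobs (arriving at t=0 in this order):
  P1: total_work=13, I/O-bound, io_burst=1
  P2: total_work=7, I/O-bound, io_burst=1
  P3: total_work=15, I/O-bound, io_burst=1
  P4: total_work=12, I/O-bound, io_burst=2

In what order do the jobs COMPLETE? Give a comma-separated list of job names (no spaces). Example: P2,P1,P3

t=0-1: P1@Q0 runs 1, rem=12, I/O yield, promote→Q0. Q0=[P2,P3,P4,P1] Q1=[] Q2=[]
t=1-2: P2@Q0 runs 1, rem=6, I/O yield, promote→Q0. Q0=[P3,P4,P1,P2] Q1=[] Q2=[]
t=2-3: P3@Q0 runs 1, rem=14, I/O yield, promote→Q0. Q0=[P4,P1,P2,P3] Q1=[] Q2=[]
t=3-5: P4@Q0 runs 2, rem=10, I/O yield, promote→Q0. Q0=[P1,P2,P3,P4] Q1=[] Q2=[]
t=5-6: P1@Q0 runs 1, rem=11, I/O yield, promote→Q0. Q0=[P2,P3,P4,P1] Q1=[] Q2=[]
t=6-7: P2@Q0 runs 1, rem=5, I/O yield, promote→Q0. Q0=[P3,P4,P1,P2] Q1=[] Q2=[]
t=7-8: P3@Q0 runs 1, rem=13, I/O yield, promote→Q0. Q0=[P4,P1,P2,P3] Q1=[] Q2=[]
t=8-10: P4@Q0 runs 2, rem=8, I/O yield, promote→Q0. Q0=[P1,P2,P3,P4] Q1=[] Q2=[]
t=10-11: P1@Q0 runs 1, rem=10, I/O yield, promote→Q0. Q0=[P2,P3,P4,P1] Q1=[] Q2=[]
t=11-12: P2@Q0 runs 1, rem=4, I/O yield, promote→Q0. Q0=[P3,P4,P1,P2] Q1=[] Q2=[]
t=12-13: P3@Q0 runs 1, rem=12, I/O yield, promote→Q0. Q0=[P4,P1,P2,P3] Q1=[] Q2=[]
t=13-15: P4@Q0 runs 2, rem=6, I/O yield, promote→Q0. Q0=[P1,P2,P3,P4] Q1=[] Q2=[]
t=15-16: P1@Q0 runs 1, rem=9, I/O yield, promote→Q0. Q0=[P2,P3,P4,P1] Q1=[] Q2=[]
t=16-17: P2@Q0 runs 1, rem=3, I/O yield, promote→Q0. Q0=[P3,P4,P1,P2] Q1=[] Q2=[]
t=17-18: P3@Q0 runs 1, rem=11, I/O yield, promote→Q0. Q0=[P4,P1,P2,P3] Q1=[] Q2=[]
t=18-20: P4@Q0 runs 2, rem=4, I/O yield, promote→Q0. Q0=[P1,P2,P3,P4] Q1=[] Q2=[]
t=20-21: P1@Q0 runs 1, rem=8, I/O yield, promote→Q0. Q0=[P2,P3,P4,P1] Q1=[] Q2=[]
t=21-22: P2@Q0 runs 1, rem=2, I/O yield, promote→Q0. Q0=[P3,P4,P1,P2] Q1=[] Q2=[]
t=22-23: P3@Q0 runs 1, rem=10, I/O yield, promote→Q0. Q0=[P4,P1,P2,P3] Q1=[] Q2=[]
t=23-25: P4@Q0 runs 2, rem=2, I/O yield, promote→Q0. Q0=[P1,P2,P3,P4] Q1=[] Q2=[]
t=25-26: P1@Q0 runs 1, rem=7, I/O yield, promote→Q0. Q0=[P2,P3,P4,P1] Q1=[] Q2=[]
t=26-27: P2@Q0 runs 1, rem=1, I/O yield, promote→Q0. Q0=[P3,P4,P1,P2] Q1=[] Q2=[]
t=27-28: P3@Q0 runs 1, rem=9, I/O yield, promote→Q0. Q0=[P4,P1,P2,P3] Q1=[] Q2=[]
t=28-30: P4@Q0 runs 2, rem=0, completes. Q0=[P1,P2,P3] Q1=[] Q2=[]
t=30-31: P1@Q0 runs 1, rem=6, I/O yield, promote→Q0. Q0=[P2,P3,P1] Q1=[] Q2=[]
t=31-32: P2@Q0 runs 1, rem=0, completes. Q0=[P3,P1] Q1=[] Q2=[]
t=32-33: P3@Q0 runs 1, rem=8, I/O yield, promote→Q0. Q0=[P1,P3] Q1=[] Q2=[]
t=33-34: P1@Q0 runs 1, rem=5, I/O yield, promote→Q0. Q0=[P3,P1] Q1=[] Q2=[]
t=34-35: P3@Q0 runs 1, rem=7, I/O yield, promote→Q0. Q0=[P1,P3] Q1=[] Q2=[]
t=35-36: P1@Q0 runs 1, rem=4, I/O yield, promote→Q0. Q0=[P3,P1] Q1=[] Q2=[]
t=36-37: P3@Q0 runs 1, rem=6, I/O yield, promote→Q0. Q0=[P1,P3] Q1=[] Q2=[]
t=37-38: P1@Q0 runs 1, rem=3, I/O yield, promote→Q0. Q0=[P3,P1] Q1=[] Q2=[]
t=38-39: P3@Q0 runs 1, rem=5, I/O yield, promote→Q0. Q0=[P1,P3] Q1=[] Q2=[]
t=39-40: P1@Q0 runs 1, rem=2, I/O yield, promote→Q0. Q0=[P3,P1] Q1=[] Q2=[]
t=40-41: P3@Q0 runs 1, rem=4, I/O yield, promote→Q0. Q0=[P1,P3] Q1=[] Q2=[]
t=41-42: P1@Q0 runs 1, rem=1, I/O yield, promote→Q0. Q0=[P3,P1] Q1=[] Q2=[]
t=42-43: P3@Q0 runs 1, rem=3, I/O yield, promote→Q0. Q0=[P1,P3] Q1=[] Q2=[]
t=43-44: P1@Q0 runs 1, rem=0, completes. Q0=[P3] Q1=[] Q2=[]
t=44-45: P3@Q0 runs 1, rem=2, I/O yield, promote→Q0. Q0=[P3] Q1=[] Q2=[]
t=45-46: P3@Q0 runs 1, rem=1, I/O yield, promote→Q0. Q0=[P3] Q1=[] Q2=[]
t=46-47: P3@Q0 runs 1, rem=0, completes. Q0=[] Q1=[] Q2=[]

Answer: P4,P2,P1,P3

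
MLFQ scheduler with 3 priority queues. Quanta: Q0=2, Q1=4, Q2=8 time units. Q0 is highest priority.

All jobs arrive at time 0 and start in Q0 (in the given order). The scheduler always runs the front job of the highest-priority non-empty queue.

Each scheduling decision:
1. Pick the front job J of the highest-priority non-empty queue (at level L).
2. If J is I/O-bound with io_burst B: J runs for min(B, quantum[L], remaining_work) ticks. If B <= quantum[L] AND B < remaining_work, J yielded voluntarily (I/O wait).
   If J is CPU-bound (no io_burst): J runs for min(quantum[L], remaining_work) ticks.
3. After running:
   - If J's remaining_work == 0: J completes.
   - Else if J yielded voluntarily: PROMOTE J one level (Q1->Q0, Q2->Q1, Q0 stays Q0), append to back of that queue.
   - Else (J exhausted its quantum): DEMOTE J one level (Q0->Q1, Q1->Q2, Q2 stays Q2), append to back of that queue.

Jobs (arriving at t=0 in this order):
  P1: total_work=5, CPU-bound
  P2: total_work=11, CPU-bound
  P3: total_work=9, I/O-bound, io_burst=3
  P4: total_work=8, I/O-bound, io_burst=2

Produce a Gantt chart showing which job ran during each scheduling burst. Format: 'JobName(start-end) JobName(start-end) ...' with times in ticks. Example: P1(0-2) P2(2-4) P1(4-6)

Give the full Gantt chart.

Answer: P1(0-2) P2(2-4) P3(4-6) P4(6-8) P4(8-10) P4(10-12) P4(12-14) P1(14-17) P2(17-21) P3(21-24) P3(24-26) P3(26-28) P2(28-33)

Derivation:
t=0-2: P1@Q0 runs 2, rem=3, quantum used, demote→Q1. Q0=[P2,P3,P4] Q1=[P1] Q2=[]
t=2-4: P2@Q0 runs 2, rem=9, quantum used, demote→Q1. Q0=[P3,P4] Q1=[P1,P2] Q2=[]
t=4-6: P3@Q0 runs 2, rem=7, quantum used, demote→Q1. Q0=[P4] Q1=[P1,P2,P3] Q2=[]
t=6-8: P4@Q0 runs 2, rem=6, I/O yield, promote→Q0. Q0=[P4] Q1=[P1,P2,P3] Q2=[]
t=8-10: P4@Q0 runs 2, rem=4, I/O yield, promote→Q0. Q0=[P4] Q1=[P1,P2,P3] Q2=[]
t=10-12: P4@Q0 runs 2, rem=2, I/O yield, promote→Q0. Q0=[P4] Q1=[P1,P2,P3] Q2=[]
t=12-14: P4@Q0 runs 2, rem=0, completes. Q0=[] Q1=[P1,P2,P3] Q2=[]
t=14-17: P1@Q1 runs 3, rem=0, completes. Q0=[] Q1=[P2,P3] Q2=[]
t=17-21: P2@Q1 runs 4, rem=5, quantum used, demote→Q2. Q0=[] Q1=[P3] Q2=[P2]
t=21-24: P3@Q1 runs 3, rem=4, I/O yield, promote→Q0. Q0=[P3] Q1=[] Q2=[P2]
t=24-26: P3@Q0 runs 2, rem=2, quantum used, demote→Q1. Q0=[] Q1=[P3] Q2=[P2]
t=26-28: P3@Q1 runs 2, rem=0, completes. Q0=[] Q1=[] Q2=[P2]
t=28-33: P2@Q2 runs 5, rem=0, completes. Q0=[] Q1=[] Q2=[]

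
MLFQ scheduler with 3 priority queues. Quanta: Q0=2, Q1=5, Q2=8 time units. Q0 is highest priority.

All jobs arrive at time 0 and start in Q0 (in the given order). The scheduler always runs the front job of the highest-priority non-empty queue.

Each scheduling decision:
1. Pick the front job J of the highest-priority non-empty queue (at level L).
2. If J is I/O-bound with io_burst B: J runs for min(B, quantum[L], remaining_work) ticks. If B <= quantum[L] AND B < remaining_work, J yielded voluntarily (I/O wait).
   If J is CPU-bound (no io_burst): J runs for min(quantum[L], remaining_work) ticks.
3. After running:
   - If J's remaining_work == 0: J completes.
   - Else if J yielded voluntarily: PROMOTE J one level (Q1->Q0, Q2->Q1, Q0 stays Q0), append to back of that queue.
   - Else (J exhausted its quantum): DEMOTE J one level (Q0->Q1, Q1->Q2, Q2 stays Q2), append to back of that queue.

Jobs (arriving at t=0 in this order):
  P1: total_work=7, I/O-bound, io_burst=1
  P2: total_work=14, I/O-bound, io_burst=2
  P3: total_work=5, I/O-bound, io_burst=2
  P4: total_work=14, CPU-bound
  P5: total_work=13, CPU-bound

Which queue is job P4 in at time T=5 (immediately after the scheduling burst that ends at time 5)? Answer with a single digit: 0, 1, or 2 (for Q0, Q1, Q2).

t=0-1: P1@Q0 runs 1, rem=6, I/O yield, promote→Q0. Q0=[P2,P3,P4,P5,P1] Q1=[] Q2=[]
t=1-3: P2@Q0 runs 2, rem=12, I/O yield, promote→Q0. Q0=[P3,P4,P5,P1,P2] Q1=[] Q2=[]
t=3-5: P3@Q0 runs 2, rem=3, I/O yield, promote→Q0. Q0=[P4,P5,P1,P2,P3] Q1=[] Q2=[]
t=5-7: P4@Q0 runs 2, rem=12, quantum used, demote→Q1. Q0=[P5,P1,P2,P3] Q1=[P4] Q2=[]
t=7-9: P5@Q0 runs 2, rem=11, quantum used, demote→Q1. Q0=[P1,P2,P3] Q1=[P4,P5] Q2=[]
t=9-10: P1@Q0 runs 1, rem=5, I/O yield, promote→Q0. Q0=[P2,P3,P1] Q1=[P4,P5] Q2=[]
t=10-12: P2@Q0 runs 2, rem=10, I/O yield, promote→Q0. Q0=[P3,P1,P2] Q1=[P4,P5] Q2=[]
t=12-14: P3@Q0 runs 2, rem=1, I/O yield, promote→Q0. Q0=[P1,P2,P3] Q1=[P4,P5] Q2=[]
t=14-15: P1@Q0 runs 1, rem=4, I/O yield, promote→Q0. Q0=[P2,P3,P1] Q1=[P4,P5] Q2=[]
t=15-17: P2@Q0 runs 2, rem=8, I/O yield, promote→Q0. Q0=[P3,P1,P2] Q1=[P4,P5] Q2=[]
t=17-18: P3@Q0 runs 1, rem=0, completes. Q0=[P1,P2] Q1=[P4,P5] Q2=[]
t=18-19: P1@Q0 runs 1, rem=3, I/O yield, promote→Q0. Q0=[P2,P1] Q1=[P4,P5] Q2=[]
t=19-21: P2@Q0 runs 2, rem=6, I/O yield, promote→Q0. Q0=[P1,P2] Q1=[P4,P5] Q2=[]
t=21-22: P1@Q0 runs 1, rem=2, I/O yield, promote→Q0. Q0=[P2,P1] Q1=[P4,P5] Q2=[]
t=22-24: P2@Q0 runs 2, rem=4, I/O yield, promote→Q0. Q0=[P1,P2] Q1=[P4,P5] Q2=[]
t=24-25: P1@Q0 runs 1, rem=1, I/O yield, promote→Q0. Q0=[P2,P1] Q1=[P4,P5] Q2=[]
t=25-27: P2@Q0 runs 2, rem=2, I/O yield, promote→Q0. Q0=[P1,P2] Q1=[P4,P5] Q2=[]
t=27-28: P1@Q0 runs 1, rem=0, completes. Q0=[P2] Q1=[P4,P5] Q2=[]
t=28-30: P2@Q0 runs 2, rem=0, completes. Q0=[] Q1=[P4,P5] Q2=[]
t=30-35: P4@Q1 runs 5, rem=7, quantum used, demote→Q2. Q0=[] Q1=[P5] Q2=[P4]
t=35-40: P5@Q1 runs 5, rem=6, quantum used, demote→Q2. Q0=[] Q1=[] Q2=[P4,P5]
t=40-47: P4@Q2 runs 7, rem=0, completes. Q0=[] Q1=[] Q2=[P5]
t=47-53: P5@Q2 runs 6, rem=0, completes. Q0=[] Q1=[] Q2=[]

Answer: 0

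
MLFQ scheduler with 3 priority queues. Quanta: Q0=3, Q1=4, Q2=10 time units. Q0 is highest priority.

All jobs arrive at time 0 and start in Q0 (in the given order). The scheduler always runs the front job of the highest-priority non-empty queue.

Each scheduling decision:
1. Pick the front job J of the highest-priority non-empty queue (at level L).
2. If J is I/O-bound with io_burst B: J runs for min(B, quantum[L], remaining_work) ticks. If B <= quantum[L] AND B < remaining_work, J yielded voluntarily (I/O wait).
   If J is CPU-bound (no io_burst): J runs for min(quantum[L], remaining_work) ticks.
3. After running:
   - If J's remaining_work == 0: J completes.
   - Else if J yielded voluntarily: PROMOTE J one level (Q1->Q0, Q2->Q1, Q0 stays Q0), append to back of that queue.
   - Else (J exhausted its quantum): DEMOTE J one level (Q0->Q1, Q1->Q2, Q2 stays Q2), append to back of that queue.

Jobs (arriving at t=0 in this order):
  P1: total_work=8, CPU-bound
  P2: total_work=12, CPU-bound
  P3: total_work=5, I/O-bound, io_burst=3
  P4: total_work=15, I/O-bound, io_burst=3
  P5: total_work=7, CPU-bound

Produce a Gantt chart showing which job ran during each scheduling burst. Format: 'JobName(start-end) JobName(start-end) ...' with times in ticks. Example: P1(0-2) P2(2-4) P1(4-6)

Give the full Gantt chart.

Answer: P1(0-3) P2(3-6) P3(6-9) P4(9-12) P5(12-15) P3(15-17) P4(17-20) P4(20-23) P4(23-26) P4(26-29) P1(29-33) P2(33-37) P5(37-41) P1(41-42) P2(42-47)

Derivation:
t=0-3: P1@Q0 runs 3, rem=5, quantum used, demote→Q1. Q0=[P2,P3,P4,P5] Q1=[P1] Q2=[]
t=3-6: P2@Q0 runs 3, rem=9, quantum used, demote→Q1. Q0=[P3,P4,P5] Q1=[P1,P2] Q2=[]
t=6-9: P3@Q0 runs 3, rem=2, I/O yield, promote→Q0. Q0=[P4,P5,P3] Q1=[P1,P2] Q2=[]
t=9-12: P4@Q0 runs 3, rem=12, I/O yield, promote→Q0. Q0=[P5,P3,P4] Q1=[P1,P2] Q2=[]
t=12-15: P5@Q0 runs 3, rem=4, quantum used, demote→Q1. Q0=[P3,P4] Q1=[P1,P2,P5] Q2=[]
t=15-17: P3@Q0 runs 2, rem=0, completes. Q0=[P4] Q1=[P1,P2,P5] Q2=[]
t=17-20: P4@Q0 runs 3, rem=9, I/O yield, promote→Q0. Q0=[P4] Q1=[P1,P2,P5] Q2=[]
t=20-23: P4@Q0 runs 3, rem=6, I/O yield, promote→Q0. Q0=[P4] Q1=[P1,P2,P5] Q2=[]
t=23-26: P4@Q0 runs 3, rem=3, I/O yield, promote→Q0. Q0=[P4] Q1=[P1,P2,P5] Q2=[]
t=26-29: P4@Q0 runs 3, rem=0, completes. Q0=[] Q1=[P1,P2,P5] Q2=[]
t=29-33: P1@Q1 runs 4, rem=1, quantum used, demote→Q2. Q0=[] Q1=[P2,P5] Q2=[P1]
t=33-37: P2@Q1 runs 4, rem=5, quantum used, demote→Q2. Q0=[] Q1=[P5] Q2=[P1,P2]
t=37-41: P5@Q1 runs 4, rem=0, completes. Q0=[] Q1=[] Q2=[P1,P2]
t=41-42: P1@Q2 runs 1, rem=0, completes. Q0=[] Q1=[] Q2=[P2]
t=42-47: P2@Q2 runs 5, rem=0, completes. Q0=[] Q1=[] Q2=[]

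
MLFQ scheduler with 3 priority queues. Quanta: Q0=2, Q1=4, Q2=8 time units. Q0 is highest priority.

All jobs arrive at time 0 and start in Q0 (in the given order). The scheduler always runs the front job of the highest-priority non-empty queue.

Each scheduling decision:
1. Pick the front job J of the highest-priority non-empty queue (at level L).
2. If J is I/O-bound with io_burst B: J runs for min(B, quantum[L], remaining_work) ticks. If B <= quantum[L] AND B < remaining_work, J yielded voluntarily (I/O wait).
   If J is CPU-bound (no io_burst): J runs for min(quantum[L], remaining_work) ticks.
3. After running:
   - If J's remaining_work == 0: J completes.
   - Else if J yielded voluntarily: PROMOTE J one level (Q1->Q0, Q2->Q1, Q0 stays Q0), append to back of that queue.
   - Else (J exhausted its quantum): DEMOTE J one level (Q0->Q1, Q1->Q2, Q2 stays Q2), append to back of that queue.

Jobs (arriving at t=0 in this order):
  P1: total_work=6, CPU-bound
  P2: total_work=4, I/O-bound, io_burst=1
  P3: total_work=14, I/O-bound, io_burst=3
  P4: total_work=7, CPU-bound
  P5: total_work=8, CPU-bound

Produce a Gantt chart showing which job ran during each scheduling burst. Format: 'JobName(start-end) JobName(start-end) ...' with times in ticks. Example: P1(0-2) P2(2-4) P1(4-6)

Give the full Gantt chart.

t=0-2: P1@Q0 runs 2, rem=4, quantum used, demote→Q1. Q0=[P2,P3,P4,P5] Q1=[P1] Q2=[]
t=2-3: P2@Q0 runs 1, rem=3, I/O yield, promote→Q0. Q0=[P3,P4,P5,P2] Q1=[P1] Q2=[]
t=3-5: P3@Q0 runs 2, rem=12, quantum used, demote→Q1. Q0=[P4,P5,P2] Q1=[P1,P3] Q2=[]
t=5-7: P4@Q0 runs 2, rem=5, quantum used, demote→Q1. Q0=[P5,P2] Q1=[P1,P3,P4] Q2=[]
t=7-9: P5@Q0 runs 2, rem=6, quantum used, demote→Q1. Q0=[P2] Q1=[P1,P3,P4,P5] Q2=[]
t=9-10: P2@Q0 runs 1, rem=2, I/O yield, promote→Q0. Q0=[P2] Q1=[P1,P3,P4,P5] Q2=[]
t=10-11: P2@Q0 runs 1, rem=1, I/O yield, promote→Q0. Q0=[P2] Q1=[P1,P3,P4,P5] Q2=[]
t=11-12: P2@Q0 runs 1, rem=0, completes. Q0=[] Q1=[P1,P3,P4,P5] Q2=[]
t=12-16: P1@Q1 runs 4, rem=0, completes. Q0=[] Q1=[P3,P4,P5] Q2=[]
t=16-19: P3@Q1 runs 3, rem=9, I/O yield, promote→Q0. Q0=[P3] Q1=[P4,P5] Q2=[]
t=19-21: P3@Q0 runs 2, rem=7, quantum used, demote→Q1. Q0=[] Q1=[P4,P5,P3] Q2=[]
t=21-25: P4@Q1 runs 4, rem=1, quantum used, demote→Q2. Q0=[] Q1=[P5,P3] Q2=[P4]
t=25-29: P5@Q1 runs 4, rem=2, quantum used, demote→Q2. Q0=[] Q1=[P3] Q2=[P4,P5]
t=29-32: P3@Q1 runs 3, rem=4, I/O yield, promote→Q0. Q0=[P3] Q1=[] Q2=[P4,P5]
t=32-34: P3@Q0 runs 2, rem=2, quantum used, demote→Q1. Q0=[] Q1=[P3] Q2=[P4,P5]
t=34-36: P3@Q1 runs 2, rem=0, completes. Q0=[] Q1=[] Q2=[P4,P5]
t=36-37: P4@Q2 runs 1, rem=0, completes. Q0=[] Q1=[] Q2=[P5]
t=37-39: P5@Q2 runs 2, rem=0, completes. Q0=[] Q1=[] Q2=[]

Answer: P1(0-2) P2(2-3) P3(3-5) P4(5-7) P5(7-9) P2(9-10) P2(10-11) P2(11-12) P1(12-16) P3(16-19) P3(19-21) P4(21-25) P5(25-29) P3(29-32) P3(32-34) P3(34-36) P4(36-37) P5(37-39)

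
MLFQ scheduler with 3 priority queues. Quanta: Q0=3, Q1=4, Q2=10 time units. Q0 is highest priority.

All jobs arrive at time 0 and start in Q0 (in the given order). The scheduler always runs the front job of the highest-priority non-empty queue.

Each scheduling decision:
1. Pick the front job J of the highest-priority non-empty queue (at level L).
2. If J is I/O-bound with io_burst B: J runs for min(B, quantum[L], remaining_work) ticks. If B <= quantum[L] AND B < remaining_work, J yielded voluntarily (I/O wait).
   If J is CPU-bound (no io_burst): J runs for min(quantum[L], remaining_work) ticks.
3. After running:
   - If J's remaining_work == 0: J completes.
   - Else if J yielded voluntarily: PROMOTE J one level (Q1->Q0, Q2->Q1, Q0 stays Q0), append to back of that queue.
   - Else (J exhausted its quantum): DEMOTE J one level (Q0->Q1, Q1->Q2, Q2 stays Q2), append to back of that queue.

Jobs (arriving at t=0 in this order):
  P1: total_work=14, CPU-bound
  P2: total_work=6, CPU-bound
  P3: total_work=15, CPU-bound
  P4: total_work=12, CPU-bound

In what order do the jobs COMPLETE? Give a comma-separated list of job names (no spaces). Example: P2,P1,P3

Answer: P2,P1,P3,P4

Derivation:
t=0-3: P1@Q0 runs 3, rem=11, quantum used, demote→Q1. Q0=[P2,P3,P4] Q1=[P1] Q2=[]
t=3-6: P2@Q0 runs 3, rem=3, quantum used, demote→Q1. Q0=[P3,P4] Q1=[P1,P2] Q2=[]
t=6-9: P3@Q0 runs 3, rem=12, quantum used, demote→Q1. Q0=[P4] Q1=[P1,P2,P3] Q2=[]
t=9-12: P4@Q0 runs 3, rem=9, quantum used, demote→Q1. Q0=[] Q1=[P1,P2,P3,P4] Q2=[]
t=12-16: P1@Q1 runs 4, rem=7, quantum used, demote→Q2. Q0=[] Q1=[P2,P3,P4] Q2=[P1]
t=16-19: P2@Q1 runs 3, rem=0, completes. Q0=[] Q1=[P3,P4] Q2=[P1]
t=19-23: P3@Q1 runs 4, rem=8, quantum used, demote→Q2. Q0=[] Q1=[P4] Q2=[P1,P3]
t=23-27: P4@Q1 runs 4, rem=5, quantum used, demote→Q2. Q0=[] Q1=[] Q2=[P1,P3,P4]
t=27-34: P1@Q2 runs 7, rem=0, completes. Q0=[] Q1=[] Q2=[P3,P4]
t=34-42: P3@Q2 runs 8, rem=0, completes. Q0=[] Q1=[] Q2=[P4]
t=42-47: P4@Q2 runs 5, rem=0, completes. Q0=[] Q1=[] Q2=[]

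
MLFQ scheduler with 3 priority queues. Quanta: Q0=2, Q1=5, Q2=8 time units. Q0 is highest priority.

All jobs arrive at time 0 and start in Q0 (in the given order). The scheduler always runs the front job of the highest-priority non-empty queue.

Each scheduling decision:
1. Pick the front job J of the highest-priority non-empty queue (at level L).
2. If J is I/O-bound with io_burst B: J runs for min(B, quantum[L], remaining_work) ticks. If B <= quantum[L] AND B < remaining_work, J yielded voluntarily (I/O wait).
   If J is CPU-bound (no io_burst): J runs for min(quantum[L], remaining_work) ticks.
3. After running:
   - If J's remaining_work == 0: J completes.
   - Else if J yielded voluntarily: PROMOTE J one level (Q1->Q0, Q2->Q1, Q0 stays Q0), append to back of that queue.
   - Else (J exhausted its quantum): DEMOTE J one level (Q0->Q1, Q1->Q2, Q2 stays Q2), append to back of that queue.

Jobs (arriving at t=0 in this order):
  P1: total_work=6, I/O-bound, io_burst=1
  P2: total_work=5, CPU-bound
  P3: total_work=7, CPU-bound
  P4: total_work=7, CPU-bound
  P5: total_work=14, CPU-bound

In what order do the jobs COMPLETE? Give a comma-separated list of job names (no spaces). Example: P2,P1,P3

Answer: P1,P2,P3,P4,P5

Derivation:
t=0-1: P1@Q0 runs 1, rem=5, I/O yield, promote→Q0. Q0=[P2,P3,P4,P5,P1] Q1=[] Q2=[]
t=1-3: P2@Q0 runs 2, rem=3, quantum used, demote→Q1. Q0=[P3,P4,P5,P1] Q1=[P2] Q2=[]
t=3-5: P3@Q0 runs 2, rem=5, quantum used, demote→Q1. Q0=[P4,P5,P1] Q1=[P2,P3] Q2=[]
t=5-7: P4@Q0 runs 2, rem=5, quantum used, demote→Q1. Q0=[P5,P1] Q1=[P2,P3,P4] Q2=[]
t=7-9: P5@Q0 runs 2, rem=12, quantum used, demote→Q1. Q0=[P1] Q1=[P2,P3,P4,P5] Q2=[]
t=9-10: P1@Q0 runs 1, rem=4, I/O yield, promote→Q0. Q0=[P1] Q1=[P2,P3,P4,P5] Q2=[]
t=10-11: P1@Q0 runs 1, rem=3, I/O yield, promote→Q0. Q0=[P1] Q1=[P2,P3,P4,P5] Q2=[]
t=11-12: P1@Q0 runs 1, rem=2, I/O yield, promote→Q0. Q0=[P1] Q1=[P2,P3,P4,P5] Q2=[]
t=12-13: P1@Q0 runs 1, rem=1, I/O yield, promote→Q0. Q0=[P1] Q1=[P2,P3,P4,P5] Q2=[]
t=13-14: P1@Q0 runs 1, rem=0, completes. Q0=[] Q1=[P2,P3,P4,P5] Q2=[]
t=14-17: P2@Q1 runs 3, rem=0, completes. Q0=[] Q1=[P3,P4,P5] Q2=[]
t=17-22: P3@Q1 runs 5, rem=0, completes. Q0=[] Q1=[P4,P5] Q2=[]
t=22-27: P4@Q1 runs 5, rem=0, completes. Q0=[] Q1=[P5] Q2=[]
t=27-32: P5@Q1 runs 5, rem=7, quantum used, demote→Q2. Q0=[] Q1=[] Q2=[P5]
t=32-39: P5@Q2 runs 7, rem=0, completes. Q0=[] Q1=[] Q2=[]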